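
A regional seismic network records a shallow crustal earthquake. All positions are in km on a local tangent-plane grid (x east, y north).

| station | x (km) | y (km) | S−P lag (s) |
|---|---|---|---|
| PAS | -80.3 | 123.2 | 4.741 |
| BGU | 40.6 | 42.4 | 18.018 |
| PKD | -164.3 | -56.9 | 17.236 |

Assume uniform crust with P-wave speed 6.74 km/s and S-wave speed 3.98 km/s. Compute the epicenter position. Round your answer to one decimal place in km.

Distance from S−P lag: d = Δt · v_P v_S / (v_P − v_S) = Δt · (6.74·3.98)/(6.74−3.98) ≈ 9.7193·Δt.
So d_PAS = 46.08, d_BGU = 175.12, d_PKD = 167.52 km.
Circle about each station: (x + 80.3)² + (y − 123.2)² = 46.08²; (x − 40.6)² + (y − 42.4)² = 175.12²; (x + 164.3)² + (y + 56.9)² = 167.52².
Subtracting the PAS equation from the BGU and PKD equations removes the quadratic terms:
241.8 x − 161.6 y = -46723.86
-168.0 x − 360.2 y = -17333.81
Solving the 2×2 system: x ≈ -122.8, y ≈ 105.4 km.

(-122.8, 105.4)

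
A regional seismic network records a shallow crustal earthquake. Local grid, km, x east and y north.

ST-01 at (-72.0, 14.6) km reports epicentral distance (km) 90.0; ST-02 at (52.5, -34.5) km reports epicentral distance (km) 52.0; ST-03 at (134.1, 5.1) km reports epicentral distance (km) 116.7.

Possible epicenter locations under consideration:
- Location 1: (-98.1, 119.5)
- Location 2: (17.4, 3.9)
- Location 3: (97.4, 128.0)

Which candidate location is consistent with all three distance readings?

For each candidate, compare |candidate − station| to the reported distance:
Location 1: residuals ST-01 18.1, ST-02 163.4, ST-03 142.2 → max 163.4 km
Location 2: residuals ST-01 0.0, ST-02 0.0, ST-03 0.0 → max 0.0 km
Location 3: residuals ST-01 113.9, ST-02 116.6, ST-03 11.6 → max 116.6 km
Only Location 2 has all residuals ≈ 0.

Location 2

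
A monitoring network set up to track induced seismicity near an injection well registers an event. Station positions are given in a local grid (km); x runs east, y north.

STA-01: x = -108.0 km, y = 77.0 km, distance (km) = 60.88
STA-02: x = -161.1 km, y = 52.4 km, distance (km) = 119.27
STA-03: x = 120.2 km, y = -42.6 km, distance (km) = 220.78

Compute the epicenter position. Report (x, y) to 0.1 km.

-50.6 km east, 97.3 km north

Circle about each station: (x + 108.0)² + (y − 77.0)² = 60.88²; (x + 161.1)² + (y − 52.4)² = 119.27²; (x − 120.2)² + (y + 42.6)² = 220.78².
Subtracting the STA-01 equation from the STA-02 and STA-03 equations removes the quadratic terms:
-106.2 x − 49.2 y = 587.01
456.4 x − 239.2 y = -46367.63
Solving the 2×2 system: x ≈ -50.6, y ≈ 97.3 km.
Check against STA-01 (with the unrounded x, y): √((x + 108.0)²+(y − 77.0)²) = 60.88 ≈ 60.88 km. ✓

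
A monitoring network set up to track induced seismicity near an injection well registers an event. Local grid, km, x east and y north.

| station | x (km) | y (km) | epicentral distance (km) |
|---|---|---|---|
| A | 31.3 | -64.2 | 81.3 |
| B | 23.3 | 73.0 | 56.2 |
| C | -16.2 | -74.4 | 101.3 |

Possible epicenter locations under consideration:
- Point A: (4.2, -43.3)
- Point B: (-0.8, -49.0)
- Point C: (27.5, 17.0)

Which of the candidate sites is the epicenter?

Point C

For each candidate, compare |candidate − station| to the reported distance:
Point A: residuals A 47.1, B 61.7, C 64.1 → max 64.1 km
Point B: residuals A 45.8, B 68.2, C 71.6 → max 71.6 km
Point C: residuals A 0.0, B 0.0, C 0.0 → max 0.0 km
Only Point C has all residuals ≈ 0.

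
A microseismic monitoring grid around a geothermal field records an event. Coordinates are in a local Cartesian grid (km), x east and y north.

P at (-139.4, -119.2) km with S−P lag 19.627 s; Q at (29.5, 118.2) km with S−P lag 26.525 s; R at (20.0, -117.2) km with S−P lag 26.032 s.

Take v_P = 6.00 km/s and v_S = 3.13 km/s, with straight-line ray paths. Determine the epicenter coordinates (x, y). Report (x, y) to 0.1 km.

-100.5 km east, 3.2 km north

Distance from S−P lag: d = Δt · v_P v_S / (v_P − v_S) = Δt · (6.00·3.13)/(6.00−3.13) ≈ 6.5436·Δt.
So d_P = 128.43, d_Q = 173.57, d_R = 170.34 km.
Circle about each station: (x + 139.4)² + (y + 119.2)² = 128.43²; (x − 29.5)² + (y − 118.2)² = 173.57²; (x − 20.0)² + (y + 117.2)² = 170.34².
Subtracting the P equation from the Q and R equations removes the quadratic terms:
337.8 x + 474.8 y = -32431.79
318.8 x + 4.0 y = -32026.61
Solving the 2×2 system: x ≈ -100.5, y ≈ 3.2 km.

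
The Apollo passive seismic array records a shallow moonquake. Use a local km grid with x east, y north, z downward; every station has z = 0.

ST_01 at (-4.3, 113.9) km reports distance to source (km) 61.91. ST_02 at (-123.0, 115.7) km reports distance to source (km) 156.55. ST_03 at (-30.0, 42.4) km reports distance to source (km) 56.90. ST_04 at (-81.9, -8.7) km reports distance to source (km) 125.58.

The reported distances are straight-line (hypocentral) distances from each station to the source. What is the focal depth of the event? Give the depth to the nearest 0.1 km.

Each station gives a sphere (x−x_i)² + (y−y_i)² + z² = d_i² (stations at z=0).
Subtracting the ST_01 sphere from ST_02 and ST_03: z² cancels, leaving linear equations in x and y:
-237.4 x + 3.6 y = -5151.26
-51.4 x − 143.0 y = -9698.70
Solving: x ≈ 22.604, y ≈ 59.698 km (keep extra digits for the depth step; rounded: 22.6, 59.7).
Then from the ST_01 sphere: z² = 61.91² − (x + 4.3)² − (y − 113.9)² with x = 22.604, y = 59.698, so z ≈ 13.083 ≈ 13.1 km.

z ≈ 13.1 km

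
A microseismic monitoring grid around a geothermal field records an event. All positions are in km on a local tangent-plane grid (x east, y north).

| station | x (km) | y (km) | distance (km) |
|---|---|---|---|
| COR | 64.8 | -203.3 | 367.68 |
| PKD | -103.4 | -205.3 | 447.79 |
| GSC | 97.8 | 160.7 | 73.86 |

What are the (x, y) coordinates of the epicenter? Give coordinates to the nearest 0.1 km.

Circle about each station: (x − 64.8)² + (y + 203.3)² = 367.68²; (x + 103.4)² + (y + 205.3)² = 447.79²; (x − 97.8)² + (y − 160.7)² = 73.86².
Subtracting the COR equation from the PKD and GSC equations removes the quadratic terms:
-336.4 x − 4.0 y = -58017.58
66.0 x + 728.0 y = 119592.68
Solving the 2×2 system: x ≈ 170.7, y ≈ 148.8 km.

170.7 km east, 148.8 km north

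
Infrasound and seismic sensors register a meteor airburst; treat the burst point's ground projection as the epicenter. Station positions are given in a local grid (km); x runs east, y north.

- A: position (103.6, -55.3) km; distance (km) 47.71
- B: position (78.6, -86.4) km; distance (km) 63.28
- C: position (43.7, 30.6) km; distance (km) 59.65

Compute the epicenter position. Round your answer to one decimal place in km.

Circle about each station: (x − 103.6)² + (y + 55.3)² = 47.71²; (x − 78.6)² + (y + 86.4)² = 63.28²; (x − 43.7)² + (y − 30.6)² = 59.65².
Subtracting pairs of circle equations eliminates x²+y² and gives linear equations (the radical axes):
-50.0 x − 62.2 y = -1876.24
-119.8 x + 171.8 y = -12226.88
Solving the 2×2 system: x ≈ 67.5, y ≈ -24.1 km.

67.5 km east, -24.1 km north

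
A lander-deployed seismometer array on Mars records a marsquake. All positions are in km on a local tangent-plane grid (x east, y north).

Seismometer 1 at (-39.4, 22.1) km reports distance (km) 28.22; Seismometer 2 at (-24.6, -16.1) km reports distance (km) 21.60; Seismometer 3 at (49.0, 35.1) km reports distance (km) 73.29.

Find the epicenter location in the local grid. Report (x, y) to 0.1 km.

x ≈ -17.5 km, y ≈ 4.3 km

Circle about each station: (x + 39.4)² + (y − 22.1)² = 28.22²; (x + 24.6)² + (y + 16.1)² = 21.60²; (x − 49.0)² + (y − 35.1)² = 73.29².
Subtracting the Seismometer 1 equation from the Seismometer 2 and Seismometer 3 equations removes the quadratic terms:
29.6 x − 76.4 y = -846.59
176.8 x + 26.0 y = -2982.82
Solving the 2×2 system: x ≈ -17.5, y ≈ 4.3 km.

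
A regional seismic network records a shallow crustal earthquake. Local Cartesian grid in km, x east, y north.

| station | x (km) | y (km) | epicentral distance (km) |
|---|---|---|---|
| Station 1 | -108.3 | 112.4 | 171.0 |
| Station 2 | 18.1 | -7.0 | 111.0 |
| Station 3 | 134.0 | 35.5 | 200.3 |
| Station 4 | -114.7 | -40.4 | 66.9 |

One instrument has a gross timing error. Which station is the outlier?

Solve using three stations at a time. Using Station 1, Station 3, Station 4 (subtract circle equations pairwise → linear system) gives (x, y) ≈ (-48.2, -47.7).
Distances from that point to each station vs reported:
  Station 1: calculated 171.0 vs reported 171.0 → residual 0.0 km
  Station 2: calculated 77.8 vs reported 111.0 → residual 33.2 km
  Station 3: calculated 200.3 vs reported 200.3 → residual 0.0 km
  Station 4: calculated 66.9 vs reported 66.9 → residual 0.0 km
Station 1, Station 3, Station 4 are mutually consistent (residuals ≈ 0); Station 2 is off by 33.2 km.

Station 2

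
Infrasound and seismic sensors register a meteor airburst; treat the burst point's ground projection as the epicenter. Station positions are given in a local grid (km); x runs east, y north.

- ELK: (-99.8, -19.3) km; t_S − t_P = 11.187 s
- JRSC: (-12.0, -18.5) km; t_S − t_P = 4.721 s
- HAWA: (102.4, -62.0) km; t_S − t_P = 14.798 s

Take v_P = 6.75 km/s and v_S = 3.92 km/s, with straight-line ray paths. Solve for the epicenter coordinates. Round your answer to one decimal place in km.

(-5.1, 25.1)

Distance from S−P lag: d = Δt · v_P v_S / (v_P − v_S) = Δt · (6.75·3.92)/(6.75−3.92) ≈ 9.3498·Δt.
So d_ELK = 104.60, d_JRSC = 44.14, d_HAWA = 138.36 km.
Circle about each station: (x + 99.8)² + (y + 19.3)² = 104.60²; (x + 12.0)² + (y + 18.5)² = 44.14²; (x − 102.4)² + (y + 62.0)² = 138.36².
Subtracting pairs of circle equations eliminates x²+y² and gives linear equations (the radical axes):
175.6 x + 1.6 y = -853.46
404.4 x − 85.4 y = -4205.10
Solving the 2×2 system: x ≈ -5.1, y ≈ 25.1 km.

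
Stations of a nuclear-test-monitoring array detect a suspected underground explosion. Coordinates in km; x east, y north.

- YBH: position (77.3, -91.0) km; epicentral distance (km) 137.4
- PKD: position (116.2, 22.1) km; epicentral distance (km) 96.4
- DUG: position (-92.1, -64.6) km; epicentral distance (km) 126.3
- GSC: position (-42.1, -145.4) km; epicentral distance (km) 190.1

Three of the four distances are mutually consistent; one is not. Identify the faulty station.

DUG

Solve using three stations at a time. Using YBH, PKD, GSC (subtract circle equations pairwise → linear system) gives (x, y) ≈ (20.5, 34.2).
Distances from that point to each station vs reported:
  YBH: calculated 137.5 vs reported 137.4 → residual 0.1 km
  PKD: calculated 96.5 vs reported 96.4 → residual 0.1 km
  DUG: calculated 149.7 vs reported 126.3 → residual 23.4 km
  GSC: calculated 190.2 vs reported 190.1 → residual 0.1 km
YBH, PKD, GSC are mutually consistent (residuals ≈ 0); DUG is off by 23.4 km.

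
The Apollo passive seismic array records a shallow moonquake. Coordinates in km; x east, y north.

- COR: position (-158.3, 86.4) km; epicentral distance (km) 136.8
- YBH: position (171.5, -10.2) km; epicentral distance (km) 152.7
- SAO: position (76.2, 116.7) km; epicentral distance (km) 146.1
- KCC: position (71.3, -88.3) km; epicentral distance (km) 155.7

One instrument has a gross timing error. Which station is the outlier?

Solve using three stations at a time. Using COR, SAO, KCC (subtract circle equations pairwise → linear system) gives (x, y) ≈ (-36.6, 23.9).
Distances from that point to each station vs reported:
  COR: calculated 136.8 vs reported 136.8 → residual 0.0 km
  YBH: calculated 210.9 vs reported 152.7 → residual 58.2 km
  SAO: calculated 146.1 vs reported 146.1 → residual 0.0 km
  KCC: calculated 155.7 vs reported 155.7 → residual 0.0 km
COR, SAO, KCC are mutually consistent (residuals ≈ 0); YBH is off by 58.2 km.

YBH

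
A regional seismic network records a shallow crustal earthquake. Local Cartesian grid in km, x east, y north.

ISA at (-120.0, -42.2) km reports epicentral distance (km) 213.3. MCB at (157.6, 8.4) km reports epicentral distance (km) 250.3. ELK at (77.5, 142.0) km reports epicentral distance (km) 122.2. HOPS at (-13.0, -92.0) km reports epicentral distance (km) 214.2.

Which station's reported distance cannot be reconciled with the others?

Solve using three stations at a time. Using ISA, MCB, ELK (subtract circle equations pairwise → linear system) gives (x, y) ≈ (-43.8, 157.0).
Distances from that point to each station vs reported:
  ISA: calculated 213.3 vs reported 213.3 → residual 0.0 km
  MCB: calculated 250.3 vs reported 250.3 → residual 0.0 km
  ELK: calculated 122.2 vs reported 122.2 → residual 0.0 km
  HOPS: calculated 250.9 vs reported 214.2 → residual 36.7 km
ISA, MCB, ELK are mutually consistent (residuals ≈ 0); HOPS is off by 36.7 km.

HOPS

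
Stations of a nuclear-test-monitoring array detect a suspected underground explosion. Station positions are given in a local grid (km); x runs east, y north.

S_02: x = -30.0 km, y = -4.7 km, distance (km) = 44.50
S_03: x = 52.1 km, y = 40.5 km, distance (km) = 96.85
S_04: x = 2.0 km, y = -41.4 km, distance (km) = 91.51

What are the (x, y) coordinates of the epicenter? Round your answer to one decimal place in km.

Circle about each station: (x + 30.0)² + (y + 4.7)² = 44.50²; (x − 52.1)² + (y − 40.5)² = 96.85²; (x − 2.0)² + (y + 41.4)² = 91.51².
Subtracting the S_02 equation from the S_03 and S_04 equations removes the quadratic terms:
164.2 x + 90.4 y = -3967.10
64.0 x − 73.4 y = -5597.96
Solving the 2×2 system: x ≈ -44.7, y ≈ 37.3 km.
Check against S_02 (with the unrounded x, y): √((x + 30.0)²+(y + 4.7)²) = 44.49 ≈ 44.50 km. ✓

(-44.7, 37.3)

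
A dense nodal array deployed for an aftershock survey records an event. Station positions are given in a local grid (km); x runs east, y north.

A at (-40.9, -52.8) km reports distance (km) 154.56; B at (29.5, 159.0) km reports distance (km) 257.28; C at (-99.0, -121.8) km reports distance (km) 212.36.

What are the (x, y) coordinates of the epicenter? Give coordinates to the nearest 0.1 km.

Circle about each station: (x + 40.9)² + (y + 52.8)² = 154.56²; (x − 29.5)² + (y − 159.0)² = 257.28²; (x + 99.0)² + (y + 121.8)² = 212.36².
Subtracting the A equation from the B and C equations removes the quadratic terms:
140.8 x + 423.6 y = -20613.60
-116.2 x − 138.0 y = -1032.39
Solving the 2×2 system: x ≈ 110.2, y ≈ -85.3 km.
Check against A (with the unrounded x, y): √((x + 40.9)²+(y + 52.8)²) = 154.52 ≈ 154.56 km. ✓

110.2 km east, -85.3 km north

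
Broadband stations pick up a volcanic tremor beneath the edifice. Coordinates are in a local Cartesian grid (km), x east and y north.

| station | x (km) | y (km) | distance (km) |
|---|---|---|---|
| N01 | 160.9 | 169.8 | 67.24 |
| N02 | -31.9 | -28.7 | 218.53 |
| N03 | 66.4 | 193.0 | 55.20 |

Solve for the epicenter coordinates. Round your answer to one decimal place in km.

Circle about each station: (x − 160.9)² + (y − 169.8)² = 67.24²; (x + 31.9)² + (y + 28.7)² = 218.53²; (x − 66.4)² + (y − 193.0)² = 55.20².
Subtracting pairs of circle equations eliminates x²+y² and gives linear equations (the radical axes):
-385.6 x − 397.0 y = -96113.69
-189.0 x + 46.4 y = -11588.71
Solving the 2×2 system: x ≈ 97.5, y ≈ 147.4 km.

(97.5, 147.4)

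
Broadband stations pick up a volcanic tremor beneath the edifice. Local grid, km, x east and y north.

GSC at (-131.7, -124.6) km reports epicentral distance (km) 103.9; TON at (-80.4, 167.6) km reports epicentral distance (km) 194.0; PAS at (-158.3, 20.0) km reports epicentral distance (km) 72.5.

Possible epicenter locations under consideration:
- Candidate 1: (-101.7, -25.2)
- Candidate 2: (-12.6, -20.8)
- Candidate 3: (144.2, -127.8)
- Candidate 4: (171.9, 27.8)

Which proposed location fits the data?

For each candidate, compare |candidate − station| to the reported distance:
Candidate 1: residuals GSC 0.1, TON 0.0, PAS 0.1 → max 0.1 km
Candidate 2: residuals GSC 54.1, TON 6.2, PAS 78.8 → max 78.8 km
Candidate 3: residuals GSC 172.0, TON 177.1, PAS 264.2 → max 264.2 km
Candidate 4: residuals GSC 235.8, TON 94.4, PAS 257.8 → max 257.8 km
Only Candidate 1 has all residuals ≈ 0.

Candidate 1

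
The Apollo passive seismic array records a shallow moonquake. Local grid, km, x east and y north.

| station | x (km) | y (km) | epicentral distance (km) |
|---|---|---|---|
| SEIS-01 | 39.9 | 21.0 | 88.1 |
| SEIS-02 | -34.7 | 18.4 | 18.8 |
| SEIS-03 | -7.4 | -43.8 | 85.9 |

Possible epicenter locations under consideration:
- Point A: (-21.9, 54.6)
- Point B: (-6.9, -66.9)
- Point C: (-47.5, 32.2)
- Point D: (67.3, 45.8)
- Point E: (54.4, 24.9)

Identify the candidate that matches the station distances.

Point C

For each candidate, compare |candidate − station| to the reported distance:
Point A: residuals SEIS-01 17.8, SEIS-02 19.6, SEIS-03 13.6 → max 19.6 km
Point B: residuals SEIS-01 11.5, SEIS-02 70.9, SEIS-03 62.8 → max 70.9 km
Point C: residuals SEIS-01 0.0, SEIS-02 0.0, SEIS-03 0.0 → max 0.0 km
Point D: residuals SEIS-01 51.1, SEIS-02 86.8, SEIS-03 30.8 → max 86.8 km
Point E: residuals SEIS-01 73.1, SEIS-02 70.5, SEIS-03 6.5 → max 73.1 km
Only Point C has all residuals ≈ 0.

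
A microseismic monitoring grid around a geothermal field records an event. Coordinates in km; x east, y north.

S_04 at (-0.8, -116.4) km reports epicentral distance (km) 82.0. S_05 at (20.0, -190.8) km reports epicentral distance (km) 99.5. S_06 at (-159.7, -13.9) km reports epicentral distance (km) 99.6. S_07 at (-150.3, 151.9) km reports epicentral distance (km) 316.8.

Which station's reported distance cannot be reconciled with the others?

S_06

Solve using three stations at a time. Using S_04, S_05, S_07 (subtract circle equations pairwise → linear system) gives (x, y) ≈ (-73.1, -155.4).
Distances from that point to each station vs reported:
  S_04: calculated 82.1 vs reported 82.0 → residual 0.1 km
  S_05: calculated 99.6 vs reported 99.5 → residual 0.1 km
  S_06: calculated 165.9 vs reported 99.6 → residual 66.3 km
  S_07: calculated 316.8 vs reported 316.8 → residual 0.0 km
S_04, S_05, S_07 are mutually consistent (residuals ≈ 0); S_06 is off by 66.3 km.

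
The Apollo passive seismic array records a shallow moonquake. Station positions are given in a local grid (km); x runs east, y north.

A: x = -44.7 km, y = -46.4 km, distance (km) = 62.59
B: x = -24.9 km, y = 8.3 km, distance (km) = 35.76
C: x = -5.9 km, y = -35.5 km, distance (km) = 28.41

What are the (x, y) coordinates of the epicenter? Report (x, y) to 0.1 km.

Circle about each station: (x + 44.7)² + (y + 46.4)² = 62.59²; (x + 24.9)² + (y − 8.3)² = 35.76²; (x + 5.9)² + (y + 35.5)² = 28.41².
Subtracting the A equation from the B and C equations removes the quadratic terms:
39.6 x + 109.4 y = -823.42
77.6 x + 21.8 y = 254.39
Solving the 2×2 system: x ≈ 6.0, y ≈ -9.7 km.

6.0 km east, -9.7 km north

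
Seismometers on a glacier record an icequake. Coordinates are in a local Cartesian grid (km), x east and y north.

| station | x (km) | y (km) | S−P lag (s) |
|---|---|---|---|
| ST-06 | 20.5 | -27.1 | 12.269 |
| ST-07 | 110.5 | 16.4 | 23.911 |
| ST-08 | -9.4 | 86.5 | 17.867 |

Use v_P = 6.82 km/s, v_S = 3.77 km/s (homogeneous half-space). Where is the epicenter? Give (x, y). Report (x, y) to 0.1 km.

Distance from S−P lag: d = Δt · v_P v_S / (v_P − v_S) = Δt · (6.82·3.77)/(6.82−3.77) ≈ 8.4300·Δt.
So d_ST-06 = 103.43, d_ST-07 = 201.57, d_ST-08 = 150.62 km.
Circle about each station: (x − 20.5)² + (y + 27.1)² = 103.43²; (x − 110.5)² + (y − 16.4)² = 201.57²; (x + 9.4)² + (y − 86.5)² = 150.62².
Subtracting the ST-06 equation from the ST-07 and ST-08 equations removes the quadratic terms:
180.0 x + 87.0 y = -18608.15
-59.8 x + 227.2 y = -5572.67
Solving the 2×2 system: x ≈ -81.2, y ≈ -45.9 km.
Check against ST-06 (with the unrounded x, y): √((x − 20.5)²+(y + 27.1)²) = 103.42 ≈ 103.43 km. ✓

-81.2 km east, -45.9 km north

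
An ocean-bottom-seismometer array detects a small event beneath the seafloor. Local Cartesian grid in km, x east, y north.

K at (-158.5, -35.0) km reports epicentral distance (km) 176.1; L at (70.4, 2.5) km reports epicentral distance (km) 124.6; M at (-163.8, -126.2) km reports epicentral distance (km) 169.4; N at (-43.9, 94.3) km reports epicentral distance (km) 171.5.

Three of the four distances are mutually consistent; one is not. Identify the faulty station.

N

Solve using three stations at a time. Using K, L, M (subtract circle equations pairwise → linear system) gives (x, y) ≈ (4.0, -102.9).
Distances from that point to each station vs reported:
  K: calculated 176.1 vs reported 176.1 → residual 0.0 km
  L: calculated 124.6 vs reported 124.6 → residual 0.0 km
  M: calculated 169.4 vs reported 169.4 → residual 0.0 km
  N: calculated 202.9 vs reported 171.5 → residual 31.4 km
K, L, M are mutually consistent (residuals ≈ 0); N is off by 31.4 km.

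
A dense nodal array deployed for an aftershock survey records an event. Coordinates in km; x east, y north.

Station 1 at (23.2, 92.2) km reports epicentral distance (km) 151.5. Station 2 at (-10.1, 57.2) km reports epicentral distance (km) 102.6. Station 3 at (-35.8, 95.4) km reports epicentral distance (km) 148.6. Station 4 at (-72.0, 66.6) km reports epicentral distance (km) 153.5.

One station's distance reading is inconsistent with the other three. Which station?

Station 1

Solve using three stations at a time. Using Station 2, Station 3, Station 4 (subtract circle equations pairwise → linear system) gives (x, y) ≈ (51.0, -25.2).
Distances from that point to each station vs reported:
  Station 1: calculated 120.6 vs reported 151.5 → residual 30.9 km
  Station 2: calculated 102.6 vs reported 102.6 → residual 0.0 km
  Station 3: calculated 148.6 vs reported 148.6 → residual 0.0 km
  Station 4: calculated 153.5 vs reported 153.5 → residual 0.0 km
Station 2, Station 3, Station 4 are mutually consistent (residuals ≈ 0); Station 1 is off by 30.9 km.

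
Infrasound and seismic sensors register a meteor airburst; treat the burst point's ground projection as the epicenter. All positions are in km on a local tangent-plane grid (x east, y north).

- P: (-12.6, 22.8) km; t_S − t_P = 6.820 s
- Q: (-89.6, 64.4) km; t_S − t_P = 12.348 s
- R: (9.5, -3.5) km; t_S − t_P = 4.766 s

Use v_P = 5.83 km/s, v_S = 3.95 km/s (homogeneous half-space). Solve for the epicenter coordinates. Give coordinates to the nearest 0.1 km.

Distance from S−P lag: d = Δt · v_P v_S / (v_P − v_S) = Δt · (5.83·3.95)/(5.83−3.95) ≈ 12.2492·Δt.
So d_P = 83.54, d_Q = 151.25, d_R = 58.38 km.
Circle about each station: (x + 12.6)² + (y − 22.8)² = 83.54²; (x + 89.6)² + (y − 64.4)² = 151.25²; (x − 9.5)² + (y + 3.5)² = 58.38².
Subtracting the P equation from the Q and R equations removes the quadratic terms:
-154.0 x + 83.2 y = -4400.71
44.2 x − 52.6 y = 2994.61
Solving the 2×2 system: x ≈ -4.0, y ≈ -60.3 km.

x ≈ -4.0 km, y ≈ -60.3 km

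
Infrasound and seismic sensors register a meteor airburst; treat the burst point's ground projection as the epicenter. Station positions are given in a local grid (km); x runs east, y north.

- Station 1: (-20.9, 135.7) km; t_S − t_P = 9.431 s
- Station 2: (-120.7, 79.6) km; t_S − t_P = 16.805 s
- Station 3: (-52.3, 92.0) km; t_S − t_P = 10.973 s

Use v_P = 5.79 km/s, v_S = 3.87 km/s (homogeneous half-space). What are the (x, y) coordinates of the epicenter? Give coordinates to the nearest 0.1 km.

Distance from S−P lag: d = Δt · v_P v_S / (v_P − v_S) = Δt · (5.79·3.87)/(5.79−3.87) ≈ 11.6705·Δt.
So d_Station 1 = 110.06, d_Station 2 = 196.12, d_Station 3 = 128.06 km.
Circle about each station: (x + 20.9)² + (y − 135.7)² = 110.06²; (x + 120.7)² + (y − 79.6)² = 196.12²; (x + 52.3)² + (y − 92.0)² = 128.06².
Subtracting the Station 1 equation from the Station 2 and Station 3 equations removes the quadratic terms:
-199.6 x − 112.2 y = -24296.50
-62.8 x − 87.4 y = -11938.17
Solving the 2×2 system: x ≈ 75.4, y ≈ 82.4 km.

(75.4, 82.4)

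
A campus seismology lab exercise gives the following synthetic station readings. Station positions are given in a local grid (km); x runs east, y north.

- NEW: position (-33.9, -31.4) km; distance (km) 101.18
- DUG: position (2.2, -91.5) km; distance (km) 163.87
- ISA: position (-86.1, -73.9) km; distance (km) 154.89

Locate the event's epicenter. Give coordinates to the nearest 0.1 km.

-27.8 km east, 69.6 km north

Circle about each station: (x + 33.9)² + (y + 31.4)² = 101.18²; (x − 2.2)² + (y + 91.5)² = 163.87²; (x + 86.1)² + (y + 73.9)² = 154.89².
Subtracting the NEW equation from the DUG and ISA equations removes the quadratic terms:
72.2 x − 120.2 y = -10374.06
-104.4 x − 85.0 y = -3014.27
Solving the 2×2 system: x ≈ -27.8, y ≈ 69.6 km.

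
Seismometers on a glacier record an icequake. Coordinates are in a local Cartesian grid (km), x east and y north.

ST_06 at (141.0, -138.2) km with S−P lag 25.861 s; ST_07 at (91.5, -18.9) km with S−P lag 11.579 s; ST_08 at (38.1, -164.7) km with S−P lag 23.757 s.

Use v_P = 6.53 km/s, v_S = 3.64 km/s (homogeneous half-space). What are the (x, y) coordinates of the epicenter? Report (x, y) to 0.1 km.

8.9 km east, 28.5 km north

Distance from S−P lag: d = Δt · v_P v_S / (v_P − v_S) = Δt · (6.53·3.64)/(6.53−3.64) ≈ 8.2246·Δt.
So d_ST_06 = 212.70, d_ST_07 = 95.23, d_ST_08 = 195.39 km.
Circle about each station: (x − 141.0)² + (y + 138.2)² = 212.70²; (x − 91.5)² + (y + 18.9)² = 95.23²; (x − 38.1)² + (y + 164.7)² = 195.39².
Subtracting the ST_06 equation from the ST_07 and ST_08 equations removes the quadratic terms:
-99.0 x + 238.6 y = 5921.76
-205.8 x − 53.0 y = -3338.50
Solving the 2×2 system: x ≈ 8.9, y ≈ 28.5 km.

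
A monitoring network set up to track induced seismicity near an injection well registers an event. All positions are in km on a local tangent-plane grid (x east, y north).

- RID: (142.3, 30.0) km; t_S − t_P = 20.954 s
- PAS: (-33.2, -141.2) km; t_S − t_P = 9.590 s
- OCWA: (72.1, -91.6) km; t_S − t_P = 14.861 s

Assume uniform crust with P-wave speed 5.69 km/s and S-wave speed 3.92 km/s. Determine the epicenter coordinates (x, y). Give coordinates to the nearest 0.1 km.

Distance from S−P lag: d = Δt · v_P v_S / (v_P − v_S) = Δt · (5.69·3.92)/(5.69−3.92) ≈ 12.6016·Δt.
So d_RID = 264.05, d_PAS = 120.85, d_OCWA = 187.27 km.
Circle about each station: (x − 142.3)² + (y − 30.0)² = 264.05²; (x + 33.2)² + (y + 141.2)² = 120.85²; (x − 72.1)² + (y + 91.6)² = 187.27².
Subtracting pairs of circle equations eliminates x²+y² and gives linear equations (the radical axes):
-351.0 x − 342.4 y = 55008.07
-140.4 x − 243.2 y = 27092.03
Solving the 2×2 system: x ≈ -110.0, y ≈ -47.9 km.

(-110.0, -47.9)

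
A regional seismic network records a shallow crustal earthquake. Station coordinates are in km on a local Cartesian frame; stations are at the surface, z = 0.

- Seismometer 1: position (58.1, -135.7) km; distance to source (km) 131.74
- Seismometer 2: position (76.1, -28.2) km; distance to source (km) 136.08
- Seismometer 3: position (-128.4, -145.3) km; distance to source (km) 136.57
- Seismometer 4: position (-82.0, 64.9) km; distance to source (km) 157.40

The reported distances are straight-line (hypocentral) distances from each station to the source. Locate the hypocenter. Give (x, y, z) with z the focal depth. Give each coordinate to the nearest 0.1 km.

Each station gives a sphere (x−x_i)² + (y−y_i)² + z² = d_i² (stations at z=0).
Subtracting the Seismometer 1 sphere from Seismometer 2 and Seismometer 3: z² cancels, leaving linear equations in x and y:
36.0 x + 215.0 y = -16365.99
-373.0 x − 19.2 y = 14512.61
Solving: x ≈ -35.294, y ≈ -70.211 km (keep extra digits for the depth step; rounded: -35.3, -70.2).
Then from the Seismometer 1 sphere: z² = 131.74² − (x − 58.1)² − (y + 135.7)² with x = -35.294, y = -70.211, so z ≈ 65.910 ≈ 65.9 km.
Check against Seismometer 4 (with the unrounded solution): distance 157.42 ≈ 157.40 km. ✓

(-35.3, -70.2, 65.9)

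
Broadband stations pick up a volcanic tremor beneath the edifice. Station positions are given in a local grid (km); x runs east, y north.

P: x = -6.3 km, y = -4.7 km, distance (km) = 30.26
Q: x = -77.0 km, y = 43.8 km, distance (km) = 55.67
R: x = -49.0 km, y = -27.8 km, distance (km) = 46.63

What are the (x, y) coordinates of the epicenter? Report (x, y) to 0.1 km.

-29.6 km east, 14.6 km north

Circle about each station: (x + 6.3)² + (y + 4.7)² = 30.26²; (x + 77.0)² + (y − 43.8)² = 55.67²; (x + 49.0)² + (y + 27.8)² = 46.63².
Subtracting the P equation from the Q and R equations removes the quadratic terms:
-141.4 x + 97.0 y = 5602.18
-85.4 x − 46.2 y = 1853.37
Solving the 2×2 system: x ≈ -29.6, y ≈ 14.6 km.
Check against P (with the unrounded x, y): √((x + 6.3)²+(y + 4.7)²) = 30.26 ≈ 30.26 km. ✓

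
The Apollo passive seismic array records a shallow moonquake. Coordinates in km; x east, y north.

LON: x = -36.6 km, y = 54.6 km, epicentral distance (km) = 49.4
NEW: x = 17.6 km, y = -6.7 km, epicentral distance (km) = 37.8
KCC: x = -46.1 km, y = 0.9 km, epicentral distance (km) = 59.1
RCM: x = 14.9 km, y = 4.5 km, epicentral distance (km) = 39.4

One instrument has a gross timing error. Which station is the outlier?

RCM

Solve using three stations at a time. Using LON, NEW, KCC (subtract circle equations pairwise → linear system) gives (x, y) ≈ (5.8, 29.2).
Distances from that point to each station vs reported:
  LON: calculated 49.4 vs reported 49.4 → residual 0.0 km
  NEW: calculated 37.8 vs reported 37.8 → residual 0.0 km
  KCC: calculated 59.1 vs reported 59.1 → residual 0.0 km
  RCM: calculated 26.3 vs reported 39.4 → residual 13.1 km
LON, NEW, KCC are mutually consistent (residuals ≈ 0); RCM is off by 13.1 km.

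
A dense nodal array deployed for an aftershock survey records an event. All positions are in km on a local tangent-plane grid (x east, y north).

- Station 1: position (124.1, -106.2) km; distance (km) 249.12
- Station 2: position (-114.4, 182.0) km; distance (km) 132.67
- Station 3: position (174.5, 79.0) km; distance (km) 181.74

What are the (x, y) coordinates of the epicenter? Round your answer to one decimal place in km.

-5.1 km east, 106.8 km north

Circle about each station: (x − 124.1)² + (y + 106.2)² = 249.12²; (x + 114.4)² + (y − 182.0)² = 132.67²; (x − 174.5)² + (y − 79.0)² = 181.74².
Subtracting the Station 1 equation from the Station 2 and Station 3 equations removes the quadratic terms:
-477.0 x + 576.4 y = 63991.56
100.8 x + 370.4 y = 39043.35
Solving the 2×2 system: x ≈ -5.1, y ≈ 106.8 km.
Check against Station 1 (with the unrounded x, y): √((x − 124.1)²+(y + 106.2)²) = 249.12 ≈ 249.12 km. ✓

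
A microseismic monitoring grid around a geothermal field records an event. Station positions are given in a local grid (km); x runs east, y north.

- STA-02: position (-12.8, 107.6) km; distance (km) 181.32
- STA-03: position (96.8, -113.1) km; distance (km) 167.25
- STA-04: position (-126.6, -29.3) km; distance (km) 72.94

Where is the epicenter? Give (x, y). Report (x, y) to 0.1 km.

-63.8 km east, -66.4 km north

Circle about each station: (x + 12.8)² + (y − 107.6)² = 181.32²; (x − 96.8)² + (y + 113.1)² = 167.25²; (x + 126.6)² + (y + 29.3)² = 72.94².
Subtracting the STA-02 equation from the STA-03 and STA-04 equations removes the quadratic terms:
219.2 x − 441.4 y = 15324.63
-227.6 x − 273.8 y = 32701.15
Solving the 2×2 system: x ≈ -63.8, y ≈ -66.4 km.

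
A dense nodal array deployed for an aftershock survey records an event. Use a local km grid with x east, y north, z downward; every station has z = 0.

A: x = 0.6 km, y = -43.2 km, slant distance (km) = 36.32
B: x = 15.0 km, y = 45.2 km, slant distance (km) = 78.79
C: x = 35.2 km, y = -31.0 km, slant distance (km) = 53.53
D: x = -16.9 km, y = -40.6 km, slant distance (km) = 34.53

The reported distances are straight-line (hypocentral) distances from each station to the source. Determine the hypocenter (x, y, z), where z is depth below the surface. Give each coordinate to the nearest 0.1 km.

Each station gives a sphere (x−x_i)² + (y−y_i)² + z² = d_i² (stations at z=0).
Subtracting the A sphere from B and C: z² cancels, leaving linear equations in x and y:
28.8 x + 176.8 y = -4487.28
69.2 x + 24.4 y = -1212.88
Solving: x ≈ -9.101, y ≈ -23.898 km (keep extra digits for the depth step; rounded: -9.1, -23.9).
Then from the A sphere: z² = 36.32² − (x − 0.6)² − (y + 43.2)² with x = -9.101, y = -23.898, so z ≈ 29.197 ≈ 29.2 km.

x ≈ -9.1 km, y ≈ -23.9 km, depth ≈ 29.2 km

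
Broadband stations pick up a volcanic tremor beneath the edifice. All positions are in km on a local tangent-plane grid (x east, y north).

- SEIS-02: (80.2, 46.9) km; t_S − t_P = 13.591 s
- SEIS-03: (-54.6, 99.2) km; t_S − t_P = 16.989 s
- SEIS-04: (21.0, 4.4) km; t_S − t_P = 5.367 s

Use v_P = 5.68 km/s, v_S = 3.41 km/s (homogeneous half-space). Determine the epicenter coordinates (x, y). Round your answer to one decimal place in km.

x ≈ -1.3 km, y ≈ -35.6 km

Distance from S−P lag: d = Δt · v_P v_S / (v_P − v_S) = Δt · (5.68·3.41)/(5.68−3.41) ≈ 8.5325·Δt.
So d_SEIS-02 = 115.97, d_SEIS-03 = 144.96, d_SEIS-04 = 45.79 km.
Circle about each station: (x − 80.2)² + (y − 46.9)² = 115.97²; (x + 54.6)² + (y − 99.2)² = 144.96²; (x − 21.0)² + (y − 4.4)² = 45.79².
Subtracting pairs of circle equations eliminates x²+y² and gives linear equations (the radical axes):
-269.6 x + 104.6 y = -3374.21
-118.4 x − 85.0 y = 3181.03
Solving the 2×2 system: x ≈ -1.3, y ≈ -35.6 km.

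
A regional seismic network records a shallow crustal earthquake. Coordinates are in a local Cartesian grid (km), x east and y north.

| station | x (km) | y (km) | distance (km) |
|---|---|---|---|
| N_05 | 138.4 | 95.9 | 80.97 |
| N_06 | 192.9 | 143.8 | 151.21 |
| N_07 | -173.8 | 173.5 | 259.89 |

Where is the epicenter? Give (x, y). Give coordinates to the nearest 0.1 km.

Circle about each station: (x − 138.4)² + (y − 95.9)² = 80.97²; (x − 192.9)² + (y − 143.8)² = 151.21²; (x + 173.8)² + (y − 173.5)² = 259.89².
Subtracting the N_05 equation from the N_06 and N_07 equations removes the quadratic terms:
109.0 x + 95.8 y = 13229.16
-624.4 x + 155.2 y = -29029.35
Solving the 2×2 system: x ≈ 63.0, y ≈ 66.4 km.
Check against N_05 (with the unrounded x, y): √((x − 138.4)²+(y − 95.9)²) = 80.96 ≈ 80.97 km. ✓

(63.0, 66.4)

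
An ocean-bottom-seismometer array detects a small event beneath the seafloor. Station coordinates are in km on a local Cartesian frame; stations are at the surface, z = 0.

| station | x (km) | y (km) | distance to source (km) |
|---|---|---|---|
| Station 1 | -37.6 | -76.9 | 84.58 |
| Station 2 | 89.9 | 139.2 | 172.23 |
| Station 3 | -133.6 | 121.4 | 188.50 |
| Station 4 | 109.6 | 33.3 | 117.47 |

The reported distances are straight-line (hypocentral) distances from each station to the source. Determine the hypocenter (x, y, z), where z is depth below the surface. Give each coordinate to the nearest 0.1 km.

Each station gives a sphere (x−x_i)² + (y−y_i)² + z² = d_i² (stations at z=0).
Subtracting the Station 1 sphere from Station 2 and Station 3: z² cancels, leaving linear equations in x and y:
255.0 x + 432.2 y = -2378.12
-192.0 x + 396.6 y = -3118.92
Solving: x ≈ 2.199, y ≈ -6.800 km (keep extra digits for the depth step; rounded: 2.2, -6.8).
Then from the Station 1 sphere: z² = 84.58² − (x + 37.6)² − (y + 76.9)² with x = 2.199, y = -6.800, so z ≈ 25.609 ≈ 25.6 km.

x ≈ 2.2 km, y ≈ -6.8 km, depth ≈ 25.6 km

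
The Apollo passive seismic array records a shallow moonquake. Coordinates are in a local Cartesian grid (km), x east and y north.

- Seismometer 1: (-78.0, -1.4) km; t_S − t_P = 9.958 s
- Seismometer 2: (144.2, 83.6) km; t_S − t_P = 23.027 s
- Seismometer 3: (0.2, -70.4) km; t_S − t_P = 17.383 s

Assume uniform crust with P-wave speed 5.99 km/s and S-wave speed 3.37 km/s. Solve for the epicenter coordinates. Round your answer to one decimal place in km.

x ≈ -31.6 km, y ≈ 59.7 km

Distance from S−P lag: d = Δt · v_P v_S / (v_P − v_S) = Δt · (5.99·3.37)/(5.99−3.37) ≈ 7.7047·Δt.
So d_Seismometer 1 = 76.72, d_Seismometer 2 = 177.42, d_Seismometer 3 = 133.93 km.
Circle about each station: (x + 78.0)² + (y + 1.4)² = 76.72²; (x − 144.2)² + (y − 83.6)² = 177.42²; (x − 0.2)² + (y + 70.4)² = 133.93².
Subtracting pairs of circle equations eliminates x²+y² and gives linear equations (the radical axes):
444.4 x + 170.0 y = -3895.26
156.4 x − 138.0 y = -13181.05
Solving the 2×2 system: x ≈ -31.6, y ≈ 59.7 km.
Check against Seismometer 1 (with the unrounded x, y): √((x + 78.0)²+(y + 1.4)²) = 76.72 ≈ 76.72 km. ✓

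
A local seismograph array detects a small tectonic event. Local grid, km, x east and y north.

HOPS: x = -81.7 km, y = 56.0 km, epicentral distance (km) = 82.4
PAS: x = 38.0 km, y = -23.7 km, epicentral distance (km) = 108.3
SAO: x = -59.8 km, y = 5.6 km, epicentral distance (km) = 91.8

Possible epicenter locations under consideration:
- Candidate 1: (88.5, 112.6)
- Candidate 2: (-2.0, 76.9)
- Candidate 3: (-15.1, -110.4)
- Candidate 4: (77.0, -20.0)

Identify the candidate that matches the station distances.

For each candidate, compare |candidate − station| to the reported distance:
Candidate 1: residuals HOPS 97.0, PAS 37.1, SAO 91.1 → max 97.0 km
Candidate 2: residuals HOPS 0.0, PAS 0.0, SAO 0.0 → max 0.0 km
Candidate 3: residuals HOPS 96.8, PAS 6.6, SAO 32.5 → max 96.8 km
Candidate 4: residuals HOPS 93.6, PAS 69.1, SAO 47.4 → max 93.6 km
Only Candidate 2 has all residuals ≈ 0.

Candidate 2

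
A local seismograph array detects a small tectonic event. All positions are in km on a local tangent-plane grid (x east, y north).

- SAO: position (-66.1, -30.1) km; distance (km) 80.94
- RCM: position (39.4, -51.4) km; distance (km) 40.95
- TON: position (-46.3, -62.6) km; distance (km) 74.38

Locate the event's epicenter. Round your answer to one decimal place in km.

Circle about each station: (x + 66.1)² + (y + 30.1)² = 80.94²; (x − 39.4)² + (y + 51.4)² = 40.95²; (x + 46.3)² + (y + 62.6)² = 74.38².
Subtracting the SAO equation from the RCM and TON equations removes the quadratic terms:
211.0 x − 42.6 y = 3793.48
39.6 x − 65.0 y = 1806.13
Solving the 2×2 system: x ≈ 14.1, y ≈ -19.2 km.
Check against SAO (with the unrounded x, y): √((x + 66.1)²+(y + 30.1)²) = 80.94 ≈ 80.94 km. ✓

(14.1, -19.2)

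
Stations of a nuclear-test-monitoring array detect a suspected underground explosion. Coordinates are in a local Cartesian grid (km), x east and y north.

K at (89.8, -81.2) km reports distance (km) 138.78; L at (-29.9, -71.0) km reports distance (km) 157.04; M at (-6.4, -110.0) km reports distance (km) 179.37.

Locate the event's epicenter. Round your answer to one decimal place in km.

Circle about each station: (x − 89.8)² + (y + 81.2)² = 138.78²; (x + 29.9)² + (y + 71.0)² = 157.04²; (x + 6.4)² + (y + 110.0)² = 179.37².
Subtracting the K equation from the L and M equations removes the quadratic terms:
-239.4 x + 20.4 y = -14124.14
-192.4 x − 57.6 y = -15430.23
Solving the 2×2 system: x ≈ 63.7, y ≈ 55.1 km.

x ≈ 63.7 km, y ≈ 55.1 km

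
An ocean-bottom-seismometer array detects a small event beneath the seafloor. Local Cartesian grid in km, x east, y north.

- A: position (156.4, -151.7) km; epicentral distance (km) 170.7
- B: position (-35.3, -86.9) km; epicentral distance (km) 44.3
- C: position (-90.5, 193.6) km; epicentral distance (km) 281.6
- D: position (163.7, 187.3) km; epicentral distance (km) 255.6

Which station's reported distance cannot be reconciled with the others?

D

Solve using three stations at a time. Using A, B, C (subtract circle equations pairwise → linear system) gives (x, y) ≈ (6.0, -70.9).
Distances from that point to each station vs reported:
  A: calculated 170.7 vs reported 170.7 → residual 0.0 km
  B: calculated 44.3 vs reported 44.3 → residual 0.0 km
  C: calculated 281.6 vs reported 281.6 → residual 0.0 km
  D: calculated 302.6 vs reported 255.6 → residual 47.0 km
A, B, C are mutually consistent (residuals ≈ 0); D is off by 47.0 km.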